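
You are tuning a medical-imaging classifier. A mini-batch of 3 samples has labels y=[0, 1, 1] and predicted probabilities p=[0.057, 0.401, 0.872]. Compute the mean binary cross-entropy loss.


L[0] = -ln(1-0.057) = -ln(0.943) = 0.0587
L[1] = -ln(0.401) = 0.9138
L[2] = -ln(0.872) = 0.137
mean = (0.0587 + 0.9138 + 0.137)/3 = 0.3698

0.3698


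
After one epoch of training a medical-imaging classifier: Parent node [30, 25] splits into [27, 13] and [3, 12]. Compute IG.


Parent = [30, 25], H_parent = 0.994
H_left = 0.9097 (n=40), H_right = 0.7219 (n=15)
H_children = (40/55)·0.9097 + (15/55)·0.7219 = 0.8585
IG = 0.994 - 0.8585 = 0.1355

0.1355


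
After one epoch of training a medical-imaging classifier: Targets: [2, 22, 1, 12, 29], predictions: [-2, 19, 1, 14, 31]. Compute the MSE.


Squared errors: (2+ 2)²=16, (22-19)²=9, (1-1)²=0, (12-14)²=4, (29-31)²=4
Sum = 33
MSE = 33/5 = 33/5

33/5


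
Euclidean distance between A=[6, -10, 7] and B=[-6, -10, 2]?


d = √((6+ 6)² + (-10+ 10)² + (7-2)²)
  = √(144 + 0 + 25)
  = √169 = 13.0

13.0


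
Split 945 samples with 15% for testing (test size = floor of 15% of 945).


Test = ⌊945·15/100⌋ = 141
Train = 945 - 141 = 804

Train: 804, Test: 141


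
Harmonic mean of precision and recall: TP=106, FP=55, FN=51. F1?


Precision = 106/161 = 0.6584
Recall = 106/157 = 0.6752
F1 = 2·P·R/(P+R) = 2·TP/(2·TP+FP+FN) = 212/(212+55+51) = 212/318 = 0.6667

0.6667


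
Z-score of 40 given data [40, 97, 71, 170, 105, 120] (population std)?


μ = 100.5, σ = 40.3598
z = (40 - 100.5)/40.3598 = -1.499

-1.499


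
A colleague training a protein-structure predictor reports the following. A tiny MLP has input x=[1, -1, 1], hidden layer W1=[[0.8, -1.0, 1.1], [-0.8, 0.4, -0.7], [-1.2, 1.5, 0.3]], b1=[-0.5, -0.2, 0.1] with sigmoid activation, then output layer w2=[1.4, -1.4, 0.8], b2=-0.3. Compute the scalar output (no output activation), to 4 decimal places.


z1[0] = (0.8)·(1) + (-1.0)·(-1) + (1.1)·(1) - 0.5 = 2.4
z1[1] = (-0.8)·(1) + (0.4)·(-1) + (-0.7)·(1) - 0.2 = -2.1
z1[2] = (-1.2)·(1) + (1.5)·(-1) + (0.3)·(1) + 0.1 = -2.3
h = sigmoid(z1) = [0.9168, 0.1091, 0.0911]
output = (1.4)·(0.9168) + (-1.4)·(0.1091) + (0.8)·(0.0911) - 0.3 = 0.9037

0.9037


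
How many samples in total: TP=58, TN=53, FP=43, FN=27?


Total = TP + TN + FP + FN
= 58 + 53 + 43 + 27
= 181
(Predicted positive: 101, predicted negative: 80)

181


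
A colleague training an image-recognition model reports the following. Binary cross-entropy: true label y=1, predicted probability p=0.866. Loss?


BCE = -[y·ln(p) + (1-y)·ln(1-p)]
= -1·ln(0.866) - 0
= -ln(0.866) = 0.1439

0.1439


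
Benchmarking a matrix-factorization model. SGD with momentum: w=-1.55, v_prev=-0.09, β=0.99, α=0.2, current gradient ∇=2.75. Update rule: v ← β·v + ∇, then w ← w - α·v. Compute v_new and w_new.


v_new = 0.99·-0.09 + 2.75 = -0.0891 + 2.75 = 2.6609
w_new = -1.55 - 0.2·2.6609 = -1.55 - 0.53218 = -2.08218

v_new=2.6609, w_new=-2.08218


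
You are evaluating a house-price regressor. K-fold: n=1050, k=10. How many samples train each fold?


Fold size = 1050/10 = 105
Training per fold = 1050 - 105 = 945

945


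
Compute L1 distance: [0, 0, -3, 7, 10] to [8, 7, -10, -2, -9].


d = |0-8| + |0-7| + |-3+ 10| + |7+ 2| + |10+ 9|
  = 8 + 7 + 7 + 9 + 19
  = 50

50


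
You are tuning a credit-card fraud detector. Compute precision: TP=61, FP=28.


Precision = TP/(TP+FP)
= 61/(61+28)
= 61/89 = 68.54%

68.54%


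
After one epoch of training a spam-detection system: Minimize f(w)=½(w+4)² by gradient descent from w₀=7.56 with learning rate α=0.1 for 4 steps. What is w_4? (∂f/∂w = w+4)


step 1: grad = 7.56+4 = 11.56; w = 7.56 - 0.1·(11.56) = 6.404
step 2: grad = 6.404+4 = 10.404; w = 6.404 - 0.1·(10.404) = 5.3636
step 3: grad = 5.3636+4 = 9.3636; w = 5.3636 - 0.1·(9.3636) = 4.42724
step 4: grad = 4.42724+4 = 8.42724; w = 4.42724 - 0.1·(8.42724) = 3.584516

3.584516


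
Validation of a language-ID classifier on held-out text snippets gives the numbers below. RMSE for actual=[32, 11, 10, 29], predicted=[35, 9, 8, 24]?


MSE = 42/4 = 10.5
RMSE = √(42/4) = 3.2404

3.2404


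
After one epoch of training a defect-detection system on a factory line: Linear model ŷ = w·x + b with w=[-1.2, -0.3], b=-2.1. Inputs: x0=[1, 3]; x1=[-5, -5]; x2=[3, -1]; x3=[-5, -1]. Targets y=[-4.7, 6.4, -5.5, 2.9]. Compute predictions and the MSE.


ŷ0 = (-1.2)·(1) + (-0.3)·(3) - 2.1 = -4.2
ŷ1 = (-1.2)·(-5) + (-0.3)·(-5) - 2.1 = 5.4
ŷ2 = (-1.2)·(3) + (-0.3)·(-1) - 2.1 = -5.4
ŷ3 = (-1.2)·(-5) + (-0.3)·(-1) - 2.1 = 4.2
errors² = [0.25, 1.0, 0.01, 1.69]
MSE = 2.9500/4 = 0.7375

0.7375


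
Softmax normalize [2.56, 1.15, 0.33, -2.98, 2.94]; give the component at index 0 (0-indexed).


Exponentials: e^2.56=12.9358, e^1.15=3.1582, e^0.33=1.391, e^-2.98=0.0508, e^2.94=18.9158
Sum = 36.4516
Softmax = [0.3549, 0.0866, 0.0382, 0.0014, 0.5189]
p[0] = 12.9358/36.4516 = 0.3549

0.3549


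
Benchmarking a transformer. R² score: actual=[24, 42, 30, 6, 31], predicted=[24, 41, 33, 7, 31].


ȳ = 26.6
SS_res = Σ(y-ŷ)² = 11
SS_tot = Σ(y-ȳ)² = 699.2
R² = 1 - SS_res/SS_tot = 1 - 0.0157 = 0.9843

0.9843


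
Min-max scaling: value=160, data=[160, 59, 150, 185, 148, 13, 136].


min=13, max=185
(160-13)/(185-13) = 147/172 = 0.8547

0.8547


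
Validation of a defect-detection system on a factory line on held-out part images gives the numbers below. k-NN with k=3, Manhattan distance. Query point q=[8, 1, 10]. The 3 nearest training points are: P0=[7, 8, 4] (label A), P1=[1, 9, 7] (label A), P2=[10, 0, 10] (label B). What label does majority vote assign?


d(q,P0) = 14  (label A)
d(q,P1) = 18  (label A)
d(q,P2) = 3  (label B)
Votes: A=2, B=1
Majority → A

A


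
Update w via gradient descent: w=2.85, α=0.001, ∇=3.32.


w_new = w - α·∇
= 2.85 - 0.001·3.32
= 2.85 - 0.00332
= 2.84668

2.84668


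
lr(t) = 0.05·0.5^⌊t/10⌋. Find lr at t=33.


n_drops = ⌊33/10⌋ = 3
lr = 0.05·0.5^3 = 0.05·0.125 = 0.00625

0.00625


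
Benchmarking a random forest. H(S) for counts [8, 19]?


Probabilities: [8/27, 19/27] ≈ [0.2963, 0.7037]
H = -((8/27)·log₂(8/27) + (19/27)·log₂(19/27))
  = 0.8767 bits

0.8767 bits


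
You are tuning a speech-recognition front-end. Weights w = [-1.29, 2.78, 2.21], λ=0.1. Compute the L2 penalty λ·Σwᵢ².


‖w‖₂² = (-1.29)² + (2.78)² + (2.21)²
     = 1.6641 + 7.7284 + 4.8841
     = 14.2766
λ·‖w‖₂² = 0.1·14.2766 = 1.42766

1.42766


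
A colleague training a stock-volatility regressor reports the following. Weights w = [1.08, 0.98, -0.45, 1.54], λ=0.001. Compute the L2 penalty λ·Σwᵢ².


‖w‖₂² = (1.08)² + (0.98)² + (-0.45)² + (1.54)²
     = 1.1664 + 0.9604 + 0.2025 + 2.3716
     = 4.7009
λ·‖w‖₂² = 0.001·4.7009 = 0.004701

0.004701


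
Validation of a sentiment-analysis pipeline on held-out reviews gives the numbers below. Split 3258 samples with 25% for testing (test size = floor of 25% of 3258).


Test = ⌊3258·25/100⌋ = 814
Train = 3258 - 814 = 2444

Train: 2444, Test: 814


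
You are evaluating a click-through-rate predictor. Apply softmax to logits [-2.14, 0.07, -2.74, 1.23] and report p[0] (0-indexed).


Exponentials: e^-2.14=0.1177, e^0.07=1.0725, e^-2.74=0.0646, e^1.23=3.4212
Sum = 4.676
Softmax = [0.0252, 0.2294, 0.0138, 0.7317]
p[0] = 0.1177/4.676 = 0.0252

0.0252


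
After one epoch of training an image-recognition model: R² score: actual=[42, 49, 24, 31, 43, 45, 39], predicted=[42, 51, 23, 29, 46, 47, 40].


ȳ = 39
SS_res = Σ(y-ŷ)² = 23
SS_tot = Σ(y-ȳ)² = 450
R² = 1 - SS_res/SS_tot = 1 - 0.0511 = 0.9489

0.9489


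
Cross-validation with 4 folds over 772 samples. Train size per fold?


Fold size = 772/4 = 193
Training per fold = 772 - 193 = 579

579


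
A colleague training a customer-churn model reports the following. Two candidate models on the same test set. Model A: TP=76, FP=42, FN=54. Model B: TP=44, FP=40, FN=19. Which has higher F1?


Model A: P=76/118=0.6441, R=76/130=0.5846, F1=2PR/(P+R)=2TP/(2TP+FP+FN)=152/248=0.6129
Model B: P=44/84=0.5238, R=44/63=0.6984, F1=2PR/(P+R)=2TP/(2TP+FP+FN)=88/147=0.5986
0.6129 > 0.5986 → Model A

Model A


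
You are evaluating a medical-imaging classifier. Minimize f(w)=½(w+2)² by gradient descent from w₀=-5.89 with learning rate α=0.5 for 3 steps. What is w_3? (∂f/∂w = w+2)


step 1: grad = -5.89+2 = -3.89; w = -5.89 - 0.5·(-3.89) = -3.945
step 2: grad = -3.945+2 = -1.945; w = -3.945 - 0.5·(-1.945) = -2.9725
step 3: grad = -2.9725+2 = -0.9725; w = -2.9725 - 0.5·(-0.9725) = -2.48625

-2.48625


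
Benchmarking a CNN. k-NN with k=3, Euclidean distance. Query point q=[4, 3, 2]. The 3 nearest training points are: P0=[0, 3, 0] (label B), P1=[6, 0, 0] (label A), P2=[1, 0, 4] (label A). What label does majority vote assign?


d(q,P0) = 4.4721  (label B)
d(q,P1) = 4.1231  (label A)
d(q,P2) = 4.6904  (label A)
Votes: A=2, B=1
Majority → A

A


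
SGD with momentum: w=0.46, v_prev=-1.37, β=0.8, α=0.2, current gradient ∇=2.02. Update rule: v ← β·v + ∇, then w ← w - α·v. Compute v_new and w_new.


v_new = 0.8·-1.37 + 2.02 = -1.096 + 2.02 = 0.924
w_new = 0.46 - 0.2·0.924 = 0.46 - 0.1848 = 0.2752

v_new=0.924, w_new=0.2752


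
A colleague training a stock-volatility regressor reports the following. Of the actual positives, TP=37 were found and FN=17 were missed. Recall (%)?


Recall = TP/(TP+FN)
= 37/(37+17)
= 37/54 = 68.52%

68.52%


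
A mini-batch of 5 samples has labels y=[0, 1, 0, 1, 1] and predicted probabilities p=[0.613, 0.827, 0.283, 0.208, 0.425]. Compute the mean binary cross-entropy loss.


L[0] = -ln(1-0.613) = -ln(0.387) = 0.9493
L[1] = -ln(0.827) = 0.19
L[2] = -ln(1-0.283) = -ln(0.717) = 0.3327
L[3] = -ln(0.208) = 1.5702
L[4] = -ln(0.425) = 0.8557
mean = (0.9493 + 0.19 + 0.3327 + 1.5702 + 0.8557)/5 = 0.7796

0.7796


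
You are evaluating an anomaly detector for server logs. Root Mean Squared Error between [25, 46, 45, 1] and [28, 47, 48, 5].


MSE = 35/4 = 8.75
RMSE = √(35/4) = 2.958

2.958


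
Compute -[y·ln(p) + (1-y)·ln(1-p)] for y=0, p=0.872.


BCE = -[y·ln(p) + (1-y)·ln(1-p)]
= -0 - 1·ln(1-0.872)
= -ln(0.128) = 2.0557

2.0557


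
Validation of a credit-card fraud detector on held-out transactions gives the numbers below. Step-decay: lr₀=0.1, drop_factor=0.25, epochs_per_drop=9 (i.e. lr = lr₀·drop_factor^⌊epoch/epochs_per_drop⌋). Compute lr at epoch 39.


n_drops = ⌊39/9⌋ = 4
lr = 0.1·0.25^4 = 0.1·0.00390625 = 0.000390625

0.000390625


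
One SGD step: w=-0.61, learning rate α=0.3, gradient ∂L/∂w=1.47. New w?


w_new = w - α·∇
= -0.61 - 0.3·1.47
= -0.61 - 0.441
= -1.051

-1.051


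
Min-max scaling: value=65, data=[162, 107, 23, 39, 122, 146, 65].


min=23, max=162
(65-23)/(162-23) = 42/139 = 0.3022

0.3022


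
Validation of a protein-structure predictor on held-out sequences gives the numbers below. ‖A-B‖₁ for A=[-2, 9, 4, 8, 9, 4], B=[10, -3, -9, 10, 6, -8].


d = |-2-10| + |9+ 3| + |4+ 9| + |8-10| + |9-6| + |4+ 8|
  = 12 + 12 + 13 + 2 + 3 + 12
  = 54

54


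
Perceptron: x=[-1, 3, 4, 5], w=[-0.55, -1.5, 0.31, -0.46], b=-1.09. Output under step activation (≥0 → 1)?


z = (-1)·(-0.55) + (3)·(-1.5) + (4)·(0.31) + (5)·(-0.46) - 1.09
  = -6.1
step(z) = 0 (z<0)

0


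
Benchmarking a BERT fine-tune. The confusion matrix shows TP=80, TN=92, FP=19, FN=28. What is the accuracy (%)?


Accuracy = (TP+TN)/(TP+TN+FP+FN)
= (80+92)/(219)
= 172/219 = 78.54%

78.54%


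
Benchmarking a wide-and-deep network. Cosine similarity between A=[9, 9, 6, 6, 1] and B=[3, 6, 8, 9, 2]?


A·B = 9·3 + 9·6 + 6·8 + 6·9 + 1·2 = 185
‖A‖ = √235 = 15.3297, ‖B‖ = √194 = 13.9284
cos = 185/(√235·√194) = 185/√45590 = 0.8664

0.8664


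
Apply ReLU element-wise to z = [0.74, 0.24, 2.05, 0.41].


ReLU(0.74) = max(0, 0.74) = 0.74
ReLU(0.24) = max(0, 0.24) = 0.24
ReLU(2.05) = max(0, 2.05) = 2.05
ReLU(0.41) = max(0, 0.41) = 0.41
result = [0.74, 0.24, 2.05, 0.41]

[0.74, 0.24, 2.05, 0.41]


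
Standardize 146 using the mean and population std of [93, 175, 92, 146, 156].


μ = 132.4, σ = 33.8857
z = (146 - 132.4)/33.8857 = 0.4013

0.4013


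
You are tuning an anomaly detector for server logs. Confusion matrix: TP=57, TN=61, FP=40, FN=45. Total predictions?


Total = TP + TN + FP + FN
= 57 + 61 + 40 + 45
= 203
(Predicted positive: 97, predicted negative: 106)

203


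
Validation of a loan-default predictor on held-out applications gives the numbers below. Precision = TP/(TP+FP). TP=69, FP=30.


Precision = TP/(TP+FP)
= 69/(69+30)
= 69/99 = 69.7%

69.7%


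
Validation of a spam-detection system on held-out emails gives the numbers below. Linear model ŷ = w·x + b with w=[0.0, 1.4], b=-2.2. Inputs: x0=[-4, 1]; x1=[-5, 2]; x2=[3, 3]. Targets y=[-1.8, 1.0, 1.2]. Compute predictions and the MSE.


ŷ0 = (0.0)·(-4) + (1.4)·(1) - 2.2 = -0.8
ŷ1 = (0.0)·(-5) + (1.4)·(2) - 2.2 = 0.6
ŷ2 = (0.0)·(3) + (1.4)·(3) - 2.2 = 2.0
errors² = [1.0, 0.16, 0.64]
MSE = 1.8000/3 = 0.6

0.6


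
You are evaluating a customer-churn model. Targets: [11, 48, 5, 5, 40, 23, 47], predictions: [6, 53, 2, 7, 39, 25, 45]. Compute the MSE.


Squared errors: (11-6)²=25, (48-53)²=25, (5-2)²=9, (5-7)²=4, (40-39)²=1, (23-25)²=4, (47-45)²=4
Sum = 72
MSE = 72/7 = 72/7

72/7


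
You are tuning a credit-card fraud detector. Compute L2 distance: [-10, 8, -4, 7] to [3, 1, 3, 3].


d = √((-10-3)² + (8-1)² + (-4-3)² + (7-3)²)
  = √(169 + 49 + 49 + 16)
  = √283 = 16.8226

16.8226


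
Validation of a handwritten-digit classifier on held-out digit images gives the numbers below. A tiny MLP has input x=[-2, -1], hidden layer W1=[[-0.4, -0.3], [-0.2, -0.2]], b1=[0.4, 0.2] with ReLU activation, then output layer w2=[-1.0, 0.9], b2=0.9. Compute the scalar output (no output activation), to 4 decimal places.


z1[0] = (-0.4)·(-2) + (-0.3)·(-1) + 0.4 = 1.5
z1[1] = (-0.2)·(-2) + (-0.2)·(-1) + 0.2 = 0.8
h = ReLU(z1) = [1.5, 0.8]
output = (-1.0)·(1.5) + (0.9)·(0.8) + 0.9 = 0.12

0.12


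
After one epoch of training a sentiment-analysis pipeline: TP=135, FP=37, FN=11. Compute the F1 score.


Precision = 135/172 = 0.7849
Recall = 135/146 = 0.9247
F1 = 2·P·R/(P+R) = 2·TP/(2·TP+FP+FN) = 270/(270+37+11) = 270/318 = 0.8491

0.8491


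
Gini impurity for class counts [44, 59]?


Probabilities: [44/103, 59/103] ≈ [0.4272, 0.5728]
Σpᵢ² = (1936 + 3481)/103² = 5417/10609
Gini = 1 - Σpᵢ² = 1 - 5417/10609 = 0.4894

0.4894


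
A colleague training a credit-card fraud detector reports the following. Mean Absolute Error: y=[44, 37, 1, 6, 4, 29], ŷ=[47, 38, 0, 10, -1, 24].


Absolute errors: |44-47|=3, |37-38|=1, |1-0|=1, |6-10|=4, |4+ 1|=5, |29-24|=5
Sum = 19
MAE = 19/6 = 19/6

19/6


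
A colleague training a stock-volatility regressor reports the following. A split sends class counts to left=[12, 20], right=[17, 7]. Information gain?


Parent = [29, 27], H_parent = 0.9991
H_left = 0.9544 (n=32), H_right = 0.8709 (n=24)
H_children = (32/56)·0.9544 + (24/56)·0.8709 = 0.9186
IG = 0.9991 - 0.9186 = 0.0805

0.0805


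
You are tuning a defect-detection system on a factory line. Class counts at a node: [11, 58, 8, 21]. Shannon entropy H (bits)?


Probabilities: [11/98, 58/98, 8/98, 21/98] ≈ [0.1122, 0.5918, 0.0816, 0.2143]
H = -((11/98)·log₂(11/98) + (58/98)·log₂(58/98) + (8/98)·log₂(8/98) + (21/98)·log₂(21/98))
  = 1.5733 bits

1.5733 bits


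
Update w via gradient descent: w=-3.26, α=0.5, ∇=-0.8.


w_new = w - α·∇
= -3.26 - 0.5·-0.8
= -3.26 + 0.4
= -2.86

-2.86


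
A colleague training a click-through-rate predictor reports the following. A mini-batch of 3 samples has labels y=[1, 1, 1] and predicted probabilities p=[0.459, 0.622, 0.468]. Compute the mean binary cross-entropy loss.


L[0] = -ln(0.459) = 0.7787
L[1] = -ln(0.622) = 0.4748
L[2] = -ln(0.468) = 0.7593
mean = (0.7787 + 0.4748 + 0.7593)/3 = 0.6709

0.6709


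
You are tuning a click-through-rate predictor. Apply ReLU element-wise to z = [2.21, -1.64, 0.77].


ReLU(2.21) = max(0, 2.21) = 2.21
ReLU(-1.64) = max(0, -1.64) = 0.0
ReLU(0.77) = max(0, 0.77) = 0.77
result = [2.21, 0.0, 0.77]

[2.21, 0.0, 0.77]


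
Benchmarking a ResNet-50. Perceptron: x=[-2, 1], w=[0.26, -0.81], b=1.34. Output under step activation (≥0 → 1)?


z = (-2)·(0.26) + (1)·(-0.81) + 1.34
  = 0.01
step(z) = 1 (z≥0)

1


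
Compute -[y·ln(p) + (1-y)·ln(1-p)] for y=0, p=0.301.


BCE = -[y·ln(p) + (1-y)·ln(1-p)]
= -0 - 1·ln(1-0.301)
= -ln(0.699) = 0.3581

0.3581


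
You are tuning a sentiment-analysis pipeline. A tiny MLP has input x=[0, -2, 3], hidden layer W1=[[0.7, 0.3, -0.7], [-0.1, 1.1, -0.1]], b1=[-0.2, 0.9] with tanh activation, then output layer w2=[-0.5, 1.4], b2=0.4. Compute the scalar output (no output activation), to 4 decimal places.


z1[0] = (0.7)·(0) + (0.3)·(-2) + (-0.7)·(3) - 0.2 = -2.9
z1[1] = (-0.1)·(0) + (1.1)·(-2) + (-0.1)·(3) + 0.9 = -1.6
h = tanh(z1) = [-0.994, -0.9217]
output = (-0.5)·(-0.994) + (1.4)·(-0.9217) + 0.4 = -0.3934

-0.3934


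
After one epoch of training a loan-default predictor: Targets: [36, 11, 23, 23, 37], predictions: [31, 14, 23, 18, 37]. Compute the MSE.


Squared errors: (36-31)²=25, (11-14)²=9, (23-23)²=0, (23-18)²=25, (37-37)²=0
Sum = 59
MSE = 59/5 = 59/5

59/5


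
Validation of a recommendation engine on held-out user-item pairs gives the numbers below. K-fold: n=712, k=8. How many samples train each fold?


Fold size = 712/8 = 89
Training per fold = 712 - 89 = 623

623


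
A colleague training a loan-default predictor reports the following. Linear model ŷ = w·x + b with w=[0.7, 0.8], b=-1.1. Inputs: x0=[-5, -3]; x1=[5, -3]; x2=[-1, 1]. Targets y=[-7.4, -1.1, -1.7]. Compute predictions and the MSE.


ŷ0 = (0.7)·(-5) + (0.8)·(-3) - 1.1 = -7.0
ŷ1 = (0.7)·(5) + (0.8)·(-3) - 1.1 = -0.0
ŷ2 = (0.7)·(-1) + (0.8)·(1) - 1.1 = -1.0
errors² = [0.16, 1.21, 0.49]
MSE = 1.8600/3 = 0.62

0.62


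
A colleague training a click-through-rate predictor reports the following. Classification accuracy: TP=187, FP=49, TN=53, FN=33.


Accuracy = (TP+TN)/(TP+TN+FP+FN)
= (187+53)/(322)
= 240/322 = 74.53%

74.53%


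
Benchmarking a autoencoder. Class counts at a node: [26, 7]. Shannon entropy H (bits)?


Probabilities: [26/33, 7/33] ≈ [0.7879, 0.2121]
H = -((26/33)·log₂(26/33) + (7/33)·log₂(7/33))
  = 0.7455 bits

0.7455 bits


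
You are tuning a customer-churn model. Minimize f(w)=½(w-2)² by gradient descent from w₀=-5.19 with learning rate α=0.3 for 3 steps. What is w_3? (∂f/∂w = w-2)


step 1: grad = -5.19-2 = -7.19; w = -5.19 - 0.3·(-7.19) = -3.033
step 2: grad = -3.033-2 = -5.033; w = -3.033 - 0.3·(-5.033) = -1.5231
step 3: grad = -1.5231-2 = -3.5231; w = -1.5231 - 0.3·(-3.5231) = -0.46617

-0.46617


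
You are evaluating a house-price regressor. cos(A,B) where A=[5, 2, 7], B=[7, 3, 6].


A·B = 5·7 + 2·3 + 7·6 = 83
‖A‖ = √78 = 8.8318, ‖B‖ = √94 = 9.6954
cos = 83/(√78·√94) = 83/√7332 = 0.9693

0.9693


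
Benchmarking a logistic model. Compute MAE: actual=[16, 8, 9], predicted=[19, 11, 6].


Absolute errors: |16-19|=3, |8-11|=3, |9-6|=3
Sum = 9
MAE = 9/3 = 3

3


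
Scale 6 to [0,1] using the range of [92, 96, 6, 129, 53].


min=6, max=129
(6-6)/(129-6) = 0/123 = 0.0

0.0


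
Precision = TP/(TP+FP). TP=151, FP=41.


Precision = TP/(TP+FP)
= 151/(151+41)
= 151/192 = 78.65%

78.65%


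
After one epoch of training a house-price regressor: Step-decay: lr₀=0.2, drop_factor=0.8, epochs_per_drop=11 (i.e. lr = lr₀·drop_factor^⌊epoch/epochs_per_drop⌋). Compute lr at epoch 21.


n_drops = ⌊21/11⌋ = 1
lr = 0.2·0.8^1 = 0.2·0.8 = 0.16

0.16


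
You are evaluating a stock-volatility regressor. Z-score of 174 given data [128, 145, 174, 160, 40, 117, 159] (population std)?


μ = 131.8571, σ = 41.6634
z = (174 - 131.8571)/41.6634 = 1.0115

1.0115


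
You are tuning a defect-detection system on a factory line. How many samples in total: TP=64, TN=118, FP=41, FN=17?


Total = TP + TN + FP + FN
= 64 + 118 + 41 + 17
= 240
(Predicted positive: 105, predicted negative: 135)

240


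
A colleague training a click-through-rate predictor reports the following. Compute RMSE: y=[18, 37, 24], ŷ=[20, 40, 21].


MSE = 22/3 = 7.3333
RMSE = √(22/3) = 2.708

2.708


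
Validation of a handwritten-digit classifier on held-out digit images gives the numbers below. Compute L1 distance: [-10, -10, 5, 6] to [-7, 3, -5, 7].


d = |-10+ 7| + |-10-3| + |5+ 5| + |6-7|
  = 3 + 13 + 10 + 1
  = 27

27


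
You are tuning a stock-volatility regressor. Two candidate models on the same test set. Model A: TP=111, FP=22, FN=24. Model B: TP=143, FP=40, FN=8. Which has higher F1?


Model A: P=111/133=0.8346, R=111/135=0.8222, F1=2PR/(P+R)=2TP/(2TP+FP+FN)=222/268=0.8284
Model B: P=143/183=0.7814, R=143/151=0.947, F1=2PR/(P+R)=2TP/(2TP+FP+FN)=286/334=0.8563
0.8284 < 0.8563 → Model B

Model B


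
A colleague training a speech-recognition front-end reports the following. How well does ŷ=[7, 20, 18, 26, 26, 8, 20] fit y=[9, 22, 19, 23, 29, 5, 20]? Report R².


ȳ = 18.1429
SS_res = Σ(y-ŷ)² = 36
SS_tot = Σ(y-ȳ)² = 416.86
R² = 1 - SS_res/SS_tot = 1 - 0.0864 = 0.9136

0.9136


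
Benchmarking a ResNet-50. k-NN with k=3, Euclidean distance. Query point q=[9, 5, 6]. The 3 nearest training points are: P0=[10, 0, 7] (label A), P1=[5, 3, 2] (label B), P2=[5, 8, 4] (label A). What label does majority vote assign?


d(q,P0) = 5.1962  (label A)
d(q,P1) = 6.0  (label B)
d(q,P2) = 5.3852  (label A)
Votes: A=2, B=1
Majority → A

A


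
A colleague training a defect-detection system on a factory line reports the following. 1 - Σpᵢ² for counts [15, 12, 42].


Probabilities: [15/69, 12/69, 42/69] ≈ [0.2174, 0.1739, 0.6087]
Σpᵢ² = (225 + 144 + 1764)/69² = 2133/4761
Gini = 1 - Σpᵢ² = 1 - 2133/4761 = 0.552

0.552


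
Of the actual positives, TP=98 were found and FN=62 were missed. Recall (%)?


Recall = TP/(TP+FN)
= 98/(98+62)
= 98/160 = 61.25%

61.25%


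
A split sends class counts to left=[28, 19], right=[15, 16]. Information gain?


Parent = [43, 35], H_parent = 0.9924
H_left = 0.9734 (n=47), H_right = 0.9992 (n=31)
H_children = (47/78)·0.9734 + (31/78)·0.9992 = 0.9837
IG = 0.9924 - 0.9837 = 0.0087

0.0087


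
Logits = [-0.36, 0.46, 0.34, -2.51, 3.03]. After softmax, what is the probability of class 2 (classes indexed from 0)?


Exponentials: e^-0.36=0.6977, e^0.46=1.5841, e^0.34=1.4049, e^-2.51=0.0813, e^3.03=20.6972
Sum = 24.4652
Softmax = [0.0285, 0.0647, 0.0574, 0.0033, 0.846]
p[2] = 1.4049/24.4652 = 0.0574

0.0574


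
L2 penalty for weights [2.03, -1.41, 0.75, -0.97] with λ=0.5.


‖w‖₂² = (2.03)² + (-1.41)² + (0.75)² + (-0.97)²
     = 4.1209 + 1.9881 + 0.5625 + 0.9409
     = 7.6124
λ·‖w‖₂² = 0.5·7.6124 = 3.8062

3.8062


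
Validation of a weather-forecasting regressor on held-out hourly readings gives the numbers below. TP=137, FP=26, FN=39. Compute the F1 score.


Precision = 137/163 = 0.8405
Recall = 137/176 = 0.7784
F1 = 2·P·R/(P+R) = 2·TP/(2·TP+FP+FN) = 274/(274+26+39) = 274/339 = 0.8083

0.8083


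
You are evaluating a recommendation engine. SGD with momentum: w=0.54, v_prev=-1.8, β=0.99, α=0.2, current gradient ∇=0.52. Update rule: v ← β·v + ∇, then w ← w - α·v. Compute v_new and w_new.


v_new = 0.99·-1.8 + 0.52 = -1.782 + 0.52 = -1.262
w_new = 0.54 - 0.2·-1.262 = 0.54 + 0.2524 = 0.7924

v_new=-1.262, w_new=0.7924


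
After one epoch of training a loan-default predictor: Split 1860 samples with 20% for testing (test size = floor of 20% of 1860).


Test = ⌊1860·20/100⌋ = 372
Train = 1860 - 372 = 1488

Train: 1488, Test: 372


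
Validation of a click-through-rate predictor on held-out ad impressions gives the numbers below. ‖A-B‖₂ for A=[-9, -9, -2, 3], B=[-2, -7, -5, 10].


d = √((-9+ 2)² + (-9+ 7)² + (-2+ 5)² + (3-10)²)
  = √(49 + 4 + 9 + 49)
  = √111 = 10.5357

10.5357


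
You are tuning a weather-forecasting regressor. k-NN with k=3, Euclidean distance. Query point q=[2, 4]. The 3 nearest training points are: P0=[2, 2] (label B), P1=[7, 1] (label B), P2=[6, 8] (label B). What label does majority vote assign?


d(q,P0) = 2.0  (label B)
d(q,P1) = 5.831  (label B)
d(q,P2) = 5.6569  (label B)
Votes: A=0, B=3
Majority → B

B


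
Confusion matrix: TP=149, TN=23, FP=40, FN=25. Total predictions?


Total = TP + TN + FP + FN
= 149 + 23 + 40 + 25
= 237
(Predicted positive: 189, predicted negative: 48)

237


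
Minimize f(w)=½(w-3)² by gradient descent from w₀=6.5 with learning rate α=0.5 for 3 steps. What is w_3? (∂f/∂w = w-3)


step 1: grad = 6.5-3 = 3.5; w = 6.5 - 0.5·(3.5) = 4.75
step 2: grad = 4.75-3 = 1.75; w = 4.75 - 0.5·(1.75) = 3.875
step 3: grad = 3.875-3 = 0.875; w = 3.875 - 0.5·(0.875) = 3.4375

3.4375


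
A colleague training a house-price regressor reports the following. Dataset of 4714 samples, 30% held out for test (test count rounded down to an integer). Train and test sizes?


Test = ⌊4714·30/100⌋ = 1414
Train = 4714 - 1414 = 3300

Train: 3300, Test: 1414


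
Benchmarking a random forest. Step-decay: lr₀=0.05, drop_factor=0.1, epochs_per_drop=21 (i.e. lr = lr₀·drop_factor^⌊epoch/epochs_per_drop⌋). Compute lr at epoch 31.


n_drops = ⌊31/21⌋ = 1
lr = 0.05·0.1^1 = 0.05·0.1 = 0.005

0.005


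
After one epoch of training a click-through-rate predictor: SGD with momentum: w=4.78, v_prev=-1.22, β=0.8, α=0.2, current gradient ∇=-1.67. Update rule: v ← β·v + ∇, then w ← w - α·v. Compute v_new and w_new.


v_new = 0.8·-1.22 - 1.67 = -0.976 - 1.67 = -2.646
w_new = 4.78 - 0.2·-2.646 = 4.78 + 0.5292 = 5.3092

v_new=-2.646, w_new=5.3092


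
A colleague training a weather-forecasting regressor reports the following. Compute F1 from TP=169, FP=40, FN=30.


Precision = 169/209 = 0.8086
Recall = 169/199 = 0.8492
F1 = 2·P·R/(P+R) = 2·TP/(2·TP+FP+FN) = 338/(338+40+30) = 338/408 = 0.8284

0.8284


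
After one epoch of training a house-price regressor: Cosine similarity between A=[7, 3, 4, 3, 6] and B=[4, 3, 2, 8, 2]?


A·B = 7·4 + 3·3 + 4·2 + 3·8 + 6·2 = 81
‖A‖ = √119 = 10.9087, ‖B‖ = √97 = 9.8489
cos = 81/(√119·√97) = 81/√11543 = 0.7539

0.7539


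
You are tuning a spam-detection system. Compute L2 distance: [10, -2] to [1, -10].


d = √((10-1)² + (-2+ 10)²)
  = √(81 + 64)
  = √145 = 12.0416

12.0416


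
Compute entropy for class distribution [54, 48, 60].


Probabilities: [54/162, 48/162, 60/162] ≈ [0.3333, 0.2963, 0.3704]
H = -((54/162)·log₂(54/162) + (48/162)·log₂(48/162) + (60/162)·log₂(60/162))
  = 1.579 bits

1.579 bits


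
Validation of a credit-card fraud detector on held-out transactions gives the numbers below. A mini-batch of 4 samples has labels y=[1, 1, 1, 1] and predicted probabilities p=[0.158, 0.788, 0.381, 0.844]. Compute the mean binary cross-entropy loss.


L[0] = -ln(0.158) = 1.8452
L[1] = -ln(0.788) = 0.2383
L[2] = -ln(0.381) = 0.965
L[3] = -ln(0.844) = 0.1696
mean = (1.8452 + 0.2383 + 0.965 + 0.1696)/4 = 0.8045

0.8045


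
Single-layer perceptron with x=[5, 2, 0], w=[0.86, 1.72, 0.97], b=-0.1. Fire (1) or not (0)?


z = (5)·(0.86) + (2)·(1.72) + (0)·(0.97) - 0.1
  = 7.64
step(z) = 1 (z≥0)

1


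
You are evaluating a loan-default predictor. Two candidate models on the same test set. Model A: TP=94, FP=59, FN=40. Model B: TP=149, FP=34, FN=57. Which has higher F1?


Model A: P=94/153=0.6144, R=94/134=0.7015, F1=2PR/(P+R)=2TP/(2TP+FP+FN)=188/287=0.6551
Model B: P=149/183=0.8142, R=149/206=0.7233, F1=2PR/(P+R)=2TP/(2TP+FP+FN)=298/389=0.7661
0.6551 < 0.7661 → Model B

Model B


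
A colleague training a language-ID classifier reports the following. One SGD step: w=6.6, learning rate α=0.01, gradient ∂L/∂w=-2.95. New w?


w_new = w - α·∇
= 6.6 - 0.01·-2.95
= 6.6 + 0.0295
= 6.6295

6.6295


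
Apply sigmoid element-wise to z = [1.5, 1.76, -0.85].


σ(1.5) = 1/(1+e^-1.5) = 0.8176
σ(1.76) = 1/(1+e^-1.76) = 0.8532
σ(-0.85) = 1/(1+e^0.85) = 0.2994
result = [0.8176, 0.8532, 0.2994]

[0.8176, 0.8532, 0.2994]


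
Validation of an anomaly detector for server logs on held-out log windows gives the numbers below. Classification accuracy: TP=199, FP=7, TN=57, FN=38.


Accuracy = (TP+TN)/(TP+TN+FP+FN)
= (199+57)/(301)
= 256/301 = 85.05%

85.05%


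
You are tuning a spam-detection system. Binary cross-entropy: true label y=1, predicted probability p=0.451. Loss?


BCE = -[y·ln(p) + (1-y)·ln(1-p)]
= -1·ln(0.451) - 0
= -ln(0.451) = 0.7963

0.7963


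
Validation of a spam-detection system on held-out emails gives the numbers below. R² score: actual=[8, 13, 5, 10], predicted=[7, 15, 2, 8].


ȳ = 9
SS_res = Σ(y-ŷ)² = 18
SS_tot = Σ(y-ȳ)² = 34
R² = 1 - SS_res/SS_tot = 1 - 0.5294 = 0.4706

0.4706


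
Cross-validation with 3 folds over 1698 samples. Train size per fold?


Fold size = 1698/3 = 566
Training per fold = 1698 - 566 = 1132

1132


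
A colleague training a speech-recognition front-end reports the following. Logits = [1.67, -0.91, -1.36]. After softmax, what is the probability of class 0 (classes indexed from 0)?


Exponentials: e^1.67=5.3122, e^-0.91=0.4025, e^-1.36=0.2567
Sum = 5.9714
Softmax = [0.8896, 0.0674, 0.043]
p[0] = 5.3122/5.9714 = 0.8896

0.8896


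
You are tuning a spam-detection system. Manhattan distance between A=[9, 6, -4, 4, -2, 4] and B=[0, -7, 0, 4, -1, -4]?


d = |9-0| + |6+ 7| + |-4-0| + |4-4| + |-2+ 1| + |4+ 4|
  = 9 + 13 + 4 + 0 + 1 + 8
  = 35

35


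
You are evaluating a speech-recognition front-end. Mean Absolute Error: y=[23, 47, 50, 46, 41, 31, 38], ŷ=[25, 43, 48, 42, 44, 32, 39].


Absolute errors: |23-25|=2, |47-43|=4, |50-48|=2, |46-42|=4, |41-44|=3, |31-32|=1, |38-39|=1
Sum = 17
MAE = 17/7 = 17/7

17/7


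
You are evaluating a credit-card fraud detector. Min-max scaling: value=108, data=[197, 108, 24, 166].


min=24, max=197
(108-24)/(197-24) = 84/173 = 0.4855

0.4855


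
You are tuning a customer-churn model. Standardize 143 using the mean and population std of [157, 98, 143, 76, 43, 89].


μ = 101, σ = 38.8201
z = (143 - 101)/38.8201 = 1.0819

1.0819


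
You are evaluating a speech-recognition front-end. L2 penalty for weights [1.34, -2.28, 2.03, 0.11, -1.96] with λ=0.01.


‖w‖₂² = (1.34)² + (-2.28)² + (2.03)² + (0.11)² + (-1.96)²
     = 1.7956 + 5.1984 + 4.1209 + 0.0121 + 3.8416
     = 14.9686
λ·‖w‖₂² = 0.01·14.9686 = 0.149686

0.149686


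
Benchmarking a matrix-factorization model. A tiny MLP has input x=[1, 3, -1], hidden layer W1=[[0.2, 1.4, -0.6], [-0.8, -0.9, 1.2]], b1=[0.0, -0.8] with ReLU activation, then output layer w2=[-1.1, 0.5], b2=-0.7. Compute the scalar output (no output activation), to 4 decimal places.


z1[0] = (0.2)·(1) + (1.4)·(3) + (-0.6)·(-1) + 0.0 = 5.0
z1[1] = (-0.8)·(1) + (-0.9)·(3) + (1.2)·(-1) - 0.8 = -5.5
h = ReLU(z1) = [5.0, 0.0]
output = (-1.1)·(5.0) + (0.5)·(0.0) - 0.7 = -6.2

-6.2


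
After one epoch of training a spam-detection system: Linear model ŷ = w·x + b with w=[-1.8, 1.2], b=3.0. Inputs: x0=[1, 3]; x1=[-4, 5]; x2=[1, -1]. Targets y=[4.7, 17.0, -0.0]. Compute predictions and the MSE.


ŷ0 = (-1.8)·(1) + (1.2)·(3) + 3.0 = 4.8
ŷ1 = (-1.8)·(-4) + (1.2)·(5) + 3.0 = 16.2
ŷ2 = (-1.8)·(1) + (1.2)·(-1) + 3.0 = 0.0
errors² = [0.01, 0.64, 0.0]
MSE = 0.6500/3 = 0.2167

0.2167


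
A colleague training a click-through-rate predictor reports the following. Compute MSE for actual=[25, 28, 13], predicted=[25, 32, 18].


Squared errors: (25-25)²=0, (28-32)²=16, (13-18)²=25
Sum = 41
MSE = 41/3 = 41/3

41/3


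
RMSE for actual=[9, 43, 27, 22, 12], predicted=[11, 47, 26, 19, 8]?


MSE = 46/5 = 9.2
RMSE = √(46/5) = 3.0332

3.0332


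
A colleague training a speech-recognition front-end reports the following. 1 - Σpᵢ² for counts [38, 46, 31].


Probabilities: [38/115, 46/115, 31/115] ≈ [0.3304, 0.4, 0.2696]
Σpᵢ² = (1444 + 2116 + 961)/115² = 4521/13225
Gini = 1 - Σpᵢ² = 1 - 4521/13225 = 0.6581

0.6581


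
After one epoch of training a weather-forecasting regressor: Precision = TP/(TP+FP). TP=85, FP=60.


Precision = TP/(TP+FP)
= 85/(85+60)
= 85/145 = 58.62%

58.62%


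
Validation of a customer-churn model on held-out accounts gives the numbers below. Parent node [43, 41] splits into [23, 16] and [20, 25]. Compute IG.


Parent = [43, 41], H_parent = 0.9996
H_left = 0.9766 (n=39), H_right = 0.9911 (n=45)
H_children = (39/84)·0.9766 + (45/84)·0.9911 = 0.9844
IG = 0.9996 - 0.9844 = 0.0152

0.0152


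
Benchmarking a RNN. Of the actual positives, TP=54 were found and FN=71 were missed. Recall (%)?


Recall = TP/(TP+FN)
= 54/(54+71)
= 54/125 = 43.2%

43.2%


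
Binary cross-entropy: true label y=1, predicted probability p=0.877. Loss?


BCE = -[y·ln(p) + (1-y)·ln(1-p)]
= -1·ln(0.877) - 0
= -ln(0.877) = 0.1312

0.1312


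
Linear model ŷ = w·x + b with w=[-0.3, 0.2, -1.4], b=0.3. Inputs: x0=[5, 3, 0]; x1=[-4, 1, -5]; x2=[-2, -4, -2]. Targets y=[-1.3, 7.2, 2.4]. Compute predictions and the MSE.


ŷ0 = (-0.3)·(5) + (0.2)·(3) + (-1.4)·(0) + 0.3 = -0.6
ŷ1 = (-0.3)·(-4) + (0.2)·(1) + (-1.4)·(-5) + 0.3 = 8.7
ŷ2 = (-0.3)·(-2) + (0.2)·(-4) + (-1.4)·(-2) + 0.3 = 2.9
errors² = [0.49, 2.25, 0.25]
MSE = 2.9900/3 = 0.9967

0.9967


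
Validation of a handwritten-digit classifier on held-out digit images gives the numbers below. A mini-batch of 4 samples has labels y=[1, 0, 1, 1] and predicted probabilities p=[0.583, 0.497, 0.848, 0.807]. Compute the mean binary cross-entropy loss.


L[0] = -ln(0.583) = 0.5396
L[1] = -ln(1-0.497) = -ln(0.503) = 0.6872
L[2] = -ln(0.848) = 0.1649
L[3] = -ln(0.807) = 0.2144
mean = (0.5396 + 0.6872 + 0.1649 + 0.2144)/4 = 0.4015

0.4015


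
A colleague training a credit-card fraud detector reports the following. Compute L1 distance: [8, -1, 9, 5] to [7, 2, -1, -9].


d = |8-7| + |-1-2| + |9+ 1| + |5+ 9|
  = 1 + 3 + 10 + 14
  = 28

28


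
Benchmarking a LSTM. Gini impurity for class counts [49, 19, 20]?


Probabilities: [49/88, 19/88, 20/88] ≈ [0.5568, 0.2159, 0.2273]
Σpᵢ² = (2401 + 361 + 400)/88² = 3162/7744
Gini = 1 - Σpᵢ² = 1 - 3162/7744 = 0.5917

0.5917


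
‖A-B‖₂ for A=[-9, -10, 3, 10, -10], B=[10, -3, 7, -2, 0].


d = √((-9-10)² + (-10+ 3)² + (3-7)² + (10+ 2)² + (-10-0)²)
  = √(361 + 49 + 16 + 144 + 100)
  = √670 = 25.8844

25.8844


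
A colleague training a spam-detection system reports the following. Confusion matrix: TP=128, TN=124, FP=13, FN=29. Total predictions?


Total = TP + TN + FP + FN
= 128 + 124 + 13 + 29
= 294
(Predicted positive: 141, predicted negative: 153)

294


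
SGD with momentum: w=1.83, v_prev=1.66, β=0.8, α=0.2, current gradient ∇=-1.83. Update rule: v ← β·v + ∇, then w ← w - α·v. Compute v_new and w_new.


v_new = 0.8·1.66 - 1.83 = 1.328 - 1.83 = -0.502
w_new = 1.83 - 0.2·-0.502 = 1.83 + 0.1004 = 1.9304

v_new=-0.502, w_new=1.9304


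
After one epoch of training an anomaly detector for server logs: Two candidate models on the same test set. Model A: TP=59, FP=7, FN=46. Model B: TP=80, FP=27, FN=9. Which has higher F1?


Model A: P=59/66=0.8939, R=59/105=0.5619, F1=2PR/(P+R)=2TP/(2TP+FP+FN)=118/171=0.6901
Model B: P=80/107=0.7477, R=80/89=0.8989, F1=2PR/(P+R)=2TP/(2TP+FP+FN)=160/196=0.8163
0.6901 < 0.8163 → Model B

Model B


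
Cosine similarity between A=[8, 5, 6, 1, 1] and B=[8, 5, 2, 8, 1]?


A·B = 8·8 + 5·5 + 6·2 + 1·8 + 1·1 = 110
‖A‖ = √127 = 11.2694, ‖B‖ = √158 = 12.5698
cos = 110/(√127·√158) = 110/√20066 = 0.7765

0.7765


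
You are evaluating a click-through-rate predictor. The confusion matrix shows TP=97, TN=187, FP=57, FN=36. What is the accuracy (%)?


Accuracy = (TP+TN)/(TP+TN+FP+FN)
= (97+187)/(377)
= 284/377 = 75.33%

75.33%


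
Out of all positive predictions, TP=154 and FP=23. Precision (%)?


Precision = TP/(TP+FP)
= 154/(154+23)
= 154/177 = 87.01%

87.01%


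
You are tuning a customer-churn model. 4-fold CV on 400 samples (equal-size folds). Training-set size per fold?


Fold size = 400/4 = 100
Training per fold = 400 - 100 = 300

300


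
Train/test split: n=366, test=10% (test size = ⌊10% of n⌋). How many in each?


Test = ⌊366·10/100⌋ = 36
Train = 366 - 36 = 330

Train: 330, Test: 36


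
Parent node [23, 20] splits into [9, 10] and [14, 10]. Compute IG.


Parent = [23, 20], H_parent = 0.9965
H_left = 0.998 (n=19), H_right = 0.9799 (n=24)
H_children = (19/43)·0.998 + (24/43)·0.9799 = 0.9879
IG = 0.9965 - 0.9879 = 0.0086

0.0086


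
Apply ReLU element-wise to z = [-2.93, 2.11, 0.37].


ReLU(-2.93) = max(0, -2.93) = 0.0
ReLU(2.11) = max(0, 2.11) = 2.11
ReLU(0.37) = max(0, 0.37) = 0.37
result = [0.0, 2.11, 0.37]

[0.0, 2.11, 0.37]


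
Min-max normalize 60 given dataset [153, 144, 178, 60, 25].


min=25, max=178
(60-25)/(178-25) = 35/153 = 0.2288

0.2288


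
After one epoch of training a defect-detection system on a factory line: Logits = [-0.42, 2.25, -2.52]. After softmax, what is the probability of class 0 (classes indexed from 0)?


Exponentials: e^-0.42=0.657, e^2.25=9.4877, e^-2.52=0.0805
Sum = 10.2252
Softmax = [0.0643, 0.9279, 0.0079]
p[0] = 0.657/10.2252 = 0.0643

0.0643


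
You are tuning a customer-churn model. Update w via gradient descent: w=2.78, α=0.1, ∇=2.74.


w_new = w - α·∇
= 2.78 - 0.1·2.74
= 2.78 - 0.274
= 2.506

2.506


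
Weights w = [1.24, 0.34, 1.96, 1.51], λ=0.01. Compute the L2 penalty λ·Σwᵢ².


‖w‖₂² = (1.24)² + (0.34)² + (1.96)² + (1.51)²
     = 1.5376 + 0.1156 + 3.8416 + 2.2801
     = 7.7749
λ·‖w‖₂² = 0.01·7.7749 = 0.077749

0.077749


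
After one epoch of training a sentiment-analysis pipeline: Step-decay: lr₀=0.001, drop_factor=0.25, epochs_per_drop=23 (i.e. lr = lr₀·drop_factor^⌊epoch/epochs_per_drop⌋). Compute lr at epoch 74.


n_drops = ⌊74/23⌋ = 3
lr = 0.001·0.25^3 = 0.001·0.015625 = 0.000015625

0.000015625


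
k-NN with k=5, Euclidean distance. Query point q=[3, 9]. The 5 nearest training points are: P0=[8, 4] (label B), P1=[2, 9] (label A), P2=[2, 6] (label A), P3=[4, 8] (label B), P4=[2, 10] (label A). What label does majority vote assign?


d(q,P0) = 7.0711  (label B)
d(q,P1) = 1.0  (label A)
d(q,P2) = 3.1623  (label A)
d(q,P3) = 1.4142  (label B)
d(q,P4) = 1.4142  (label A)
Votes: A=3, B=2
Majority → A

A


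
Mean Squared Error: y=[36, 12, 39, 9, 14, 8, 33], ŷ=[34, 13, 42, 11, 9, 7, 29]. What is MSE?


Squared errors: (36-34)²=4, (12-13)²=1, (39-42)²=9, (9-11)²=4, (14-9)²=25, (8-7)²=1, (33-29)²=16
Sum = 60
MSE = 60/7 = 60/7

60/7


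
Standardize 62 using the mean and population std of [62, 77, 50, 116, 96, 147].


μ = 91.3333, σ = 32.9225
z = (62 - 91.3333)/32.9225 = -0.891

-0.891


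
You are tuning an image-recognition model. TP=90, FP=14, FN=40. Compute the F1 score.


Precision = 90/104 = 0.8654
Recall = 90/130 = 0.6923
F1 = 2·P·R/(P+R) = 2·TP/(2·TP+FP+FN) = 180/(180+14+40) = 180/234 = 0.7692

0.7692


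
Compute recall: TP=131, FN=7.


Recall = TP/(TP+FN)
= 131/(131+7)
= 131/138 = 94.93%

94.93%
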